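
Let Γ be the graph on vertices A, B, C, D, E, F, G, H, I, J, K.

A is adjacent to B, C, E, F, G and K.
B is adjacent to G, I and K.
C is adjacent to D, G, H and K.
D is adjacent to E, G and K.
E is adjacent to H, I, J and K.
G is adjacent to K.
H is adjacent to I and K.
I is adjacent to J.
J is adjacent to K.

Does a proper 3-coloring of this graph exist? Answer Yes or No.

No

C, D, G, K form a clique, so at least 4 colors are needed.
So 3 colors are not enough.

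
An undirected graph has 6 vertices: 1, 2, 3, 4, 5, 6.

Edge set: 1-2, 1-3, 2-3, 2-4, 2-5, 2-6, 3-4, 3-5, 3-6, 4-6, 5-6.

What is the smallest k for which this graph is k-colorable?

4

2, 3, 4, 6 are pairwise adjacent (a clique of size 4), so at least 4 colors are needed.
4 colors suffice: color red → {3}; color blue → {2}; color green → {1, 6}; color yellow → {4, 5}. Each edge has distinct colors on its endpoints.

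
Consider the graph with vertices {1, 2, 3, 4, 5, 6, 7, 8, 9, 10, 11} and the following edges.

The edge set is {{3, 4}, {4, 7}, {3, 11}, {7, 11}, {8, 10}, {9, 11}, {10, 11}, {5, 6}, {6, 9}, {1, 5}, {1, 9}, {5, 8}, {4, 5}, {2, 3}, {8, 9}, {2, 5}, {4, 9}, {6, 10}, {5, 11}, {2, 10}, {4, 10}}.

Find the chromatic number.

7 and 11 are adjacent, so at least 2 colors are needed.
One proper 2-coloring: 1=b, 2=b, 3=a, 4=b, 5=a, 6=b, 7=a, 8=b, 9=a, 10=a, 11=b. Each edge has distinct colors on its endpoints.

2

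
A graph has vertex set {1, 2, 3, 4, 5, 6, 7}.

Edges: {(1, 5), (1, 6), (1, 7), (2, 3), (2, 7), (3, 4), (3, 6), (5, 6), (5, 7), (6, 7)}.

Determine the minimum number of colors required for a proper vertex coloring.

1, 5, 6, 7 are mutually adjacent (a clique of size 4), so at least 4 colors are needed.
4 colors suffice: 1=yellow, 2=blue, 3=red, 4=blue, 5=green, 6=blue, 7=red. Each edge has distinct colors on its endpoints.

4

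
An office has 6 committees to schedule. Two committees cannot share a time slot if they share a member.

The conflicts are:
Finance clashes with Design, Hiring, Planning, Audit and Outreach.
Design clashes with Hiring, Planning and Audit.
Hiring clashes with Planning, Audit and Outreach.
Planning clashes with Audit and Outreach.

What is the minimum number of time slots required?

5

Finance, Design, Hiring, Planning, Audit are mutually in conflict, so at least 5 time slots are needed.
Using 5 time slots: Finance=1, Design=5, Hiring=2, Planning=3, Audit=4, Outreach=4. Each listed conflict is separated.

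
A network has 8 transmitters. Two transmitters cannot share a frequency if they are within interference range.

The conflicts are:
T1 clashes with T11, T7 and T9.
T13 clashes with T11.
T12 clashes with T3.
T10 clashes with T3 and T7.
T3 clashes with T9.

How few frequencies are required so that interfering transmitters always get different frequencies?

3

The cycle T3-T10-T7-T1-T9-T3 has odd length 5, so it cannot be 2-colored; at least 3 frequencies are needed.
3 frequencies suffice: frequency 1 → {T1, T13, T3}; frequency 2 → {T12, T11, T7, T9}; frequency 3 → {T10}. No two conflicting transmitters share a frequency.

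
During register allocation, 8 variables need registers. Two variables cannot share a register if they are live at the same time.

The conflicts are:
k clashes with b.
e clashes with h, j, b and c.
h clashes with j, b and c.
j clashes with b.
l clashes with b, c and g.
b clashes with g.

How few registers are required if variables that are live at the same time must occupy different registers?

4

e, h, j, b pairwise conflict, so at least 4 registers are needed.
4 registers suffice: register 1 → {b, c}; register 2 → {k, e, l}; register 3 → {h, g}; register 4 → {j}. Each listed conflict is separated.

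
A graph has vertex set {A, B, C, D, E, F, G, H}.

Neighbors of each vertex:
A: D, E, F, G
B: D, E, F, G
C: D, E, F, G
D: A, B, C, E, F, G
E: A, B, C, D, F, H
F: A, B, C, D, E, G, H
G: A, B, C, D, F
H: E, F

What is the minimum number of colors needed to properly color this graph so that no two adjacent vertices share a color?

4

A, D, F, G are pairwise adjacent (a clique of size 4), so at least 4 colors are needed.
4 colors suffice: color 1 → {F}; color 2 → {D, H}; color 3 → {E, G}; color 4 → {A, B, C}. Each edge has distinct colors on its endpoints.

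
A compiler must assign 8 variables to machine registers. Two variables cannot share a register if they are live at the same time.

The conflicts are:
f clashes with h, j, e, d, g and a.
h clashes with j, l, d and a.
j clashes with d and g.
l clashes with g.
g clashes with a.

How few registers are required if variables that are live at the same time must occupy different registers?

4

f, h, j, d pairwise conflict, so at least 4 registers are needed.
4 registers suffice: register 1 → {f, l}; register 2 → {h, e, g}; register 3 → {j, a}; register 4 → {d}. Each listed conflict is separated.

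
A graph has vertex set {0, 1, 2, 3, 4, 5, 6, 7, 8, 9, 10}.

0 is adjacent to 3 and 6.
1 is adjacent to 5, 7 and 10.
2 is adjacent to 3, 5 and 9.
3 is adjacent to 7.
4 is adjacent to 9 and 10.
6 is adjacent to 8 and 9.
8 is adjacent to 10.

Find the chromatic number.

The cycle 2-3-7-1-5-2 has odd length 5, so it cannot be 2-colored; at least 3 colors are needed.
One proper 3-coloring: 0=c, 1=a, 2=a, 3=b, 4=a, 5=b, 6=a, 7=c, 8=c, 9=b, 10=b. Each edge has distinct colors on its endpoints.

3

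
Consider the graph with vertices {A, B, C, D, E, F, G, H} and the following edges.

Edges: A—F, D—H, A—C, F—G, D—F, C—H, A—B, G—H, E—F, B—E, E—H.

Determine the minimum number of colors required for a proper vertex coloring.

The cycle E-H-C-A-F-E has odd length 5, so it cannot be 2-colored; at least 3 colors are needed.
3 colors suffice: color red → {B, F, H}; color blue → {A, D, E, G}; color green → {C}. Every edge joins two different colors.

3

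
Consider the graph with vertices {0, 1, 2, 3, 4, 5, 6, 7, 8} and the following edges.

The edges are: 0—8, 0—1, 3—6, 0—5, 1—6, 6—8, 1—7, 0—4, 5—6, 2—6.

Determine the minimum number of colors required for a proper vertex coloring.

2

2 and 6 are adjacent, so at least 2 colors are needed.
2 colors suffice: 0=red, 1=blue, 2=blue, 3=blue, 4=blue, 5=blue, 6=red, 7=red, 8=blue. Every edge joins two different colors.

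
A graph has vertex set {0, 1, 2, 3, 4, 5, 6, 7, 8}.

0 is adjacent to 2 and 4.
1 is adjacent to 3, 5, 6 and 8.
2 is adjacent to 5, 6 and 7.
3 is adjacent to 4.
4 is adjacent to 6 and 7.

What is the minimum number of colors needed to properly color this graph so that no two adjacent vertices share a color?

3 and 4 are adjacent, so at least 2 colors are needed.
A valid assignment using 2 colors: 0=b, 1=a, 2=a, 3=b, 4=a, 5=b, 6=b, 7=b, 8=b. Every edge joins two different colors.

2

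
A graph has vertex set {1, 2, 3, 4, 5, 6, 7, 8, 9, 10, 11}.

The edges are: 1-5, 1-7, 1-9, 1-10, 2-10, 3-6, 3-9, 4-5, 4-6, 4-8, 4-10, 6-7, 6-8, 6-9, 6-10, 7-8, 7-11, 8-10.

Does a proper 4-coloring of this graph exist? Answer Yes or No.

Yes

The chromatic number is 4. 4, 6, 8, 10 are mutually adjacent (a clique of size 4), so at least 4 colors are needed.
4 colors suffice: color red → {1, 2, 6, 11}; color blue → {5, 7, 9, 10}; color green → {3, 4}; color yellow → {8}.
That is already a proper 4-coloring.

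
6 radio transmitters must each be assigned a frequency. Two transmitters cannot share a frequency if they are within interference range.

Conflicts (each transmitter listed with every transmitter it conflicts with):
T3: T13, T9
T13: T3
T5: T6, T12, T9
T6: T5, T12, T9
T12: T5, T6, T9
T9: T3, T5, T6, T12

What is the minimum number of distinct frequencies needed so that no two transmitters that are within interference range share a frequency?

4

T5, T6, T12, T9 pairwise conflict, so at least 4 frequencies are needed.
4 frequencies suffice: frequency 1 → {T13, T9}; frequency 2 → {T3, T6}; frequency 3 → {T5}; frequency 4 → {T12}. Each listed conflict is separated.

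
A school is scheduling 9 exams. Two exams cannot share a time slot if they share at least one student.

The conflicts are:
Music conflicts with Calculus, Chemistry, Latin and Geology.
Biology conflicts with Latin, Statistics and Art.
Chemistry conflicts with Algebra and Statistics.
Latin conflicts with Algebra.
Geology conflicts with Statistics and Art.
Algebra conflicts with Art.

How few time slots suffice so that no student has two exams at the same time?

3

The cycle Latin-Biology-Art-Geology-Music-Latin has odd length 5, so it cannot be 2-colored; at least 3 time slots are needed.
3 time slots suffice: Music=1, Biology=3, Calculus=2, Chemistry=2, Latin=2, Geology=2, Algebra=3, Statistics=1, Art=1. Each listed conflict is separated.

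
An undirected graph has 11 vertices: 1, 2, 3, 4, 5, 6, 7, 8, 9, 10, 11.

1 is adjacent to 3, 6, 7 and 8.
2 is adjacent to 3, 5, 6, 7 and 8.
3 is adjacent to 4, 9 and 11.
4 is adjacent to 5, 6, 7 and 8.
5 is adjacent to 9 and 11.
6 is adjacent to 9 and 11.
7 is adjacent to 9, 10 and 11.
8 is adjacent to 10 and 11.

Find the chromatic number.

3 and 11 are adjacent, so at least 2 colors are needed.
2 colors suffice: color red → {3, 5, 6, 7, 8}; color blue → {1, 2, 4, 9, 10, 11}. No two adjacent vertices share a color.

2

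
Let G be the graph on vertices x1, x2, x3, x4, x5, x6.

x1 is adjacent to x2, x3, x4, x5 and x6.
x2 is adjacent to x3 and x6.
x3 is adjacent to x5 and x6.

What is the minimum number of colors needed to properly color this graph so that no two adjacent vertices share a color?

x1, x2, x3, x6 are pairwise adjacent (a clique of size 4), so at least 4 colors are needed.
One proper 4-coloring: x1=R, x2=G, x3=B, x4=B, x5=G, x6=Y. Each edge has distinct colors on its endpoints.

4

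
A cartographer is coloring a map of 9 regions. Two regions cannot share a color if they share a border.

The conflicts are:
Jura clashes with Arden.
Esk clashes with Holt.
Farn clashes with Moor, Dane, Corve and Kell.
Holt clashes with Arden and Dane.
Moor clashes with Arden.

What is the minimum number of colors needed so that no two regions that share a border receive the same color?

The cycle Farn-Dane-Holt-Arden-Moor-Farn has odd length 5, so it cannot be 2-colored; at least 3 colors are needed.
A valid assignment using 3 colors: Jura=1, Esk=2, Farn=1, Holt=1, Moor=3, Arden=2, Dane=2, Corve=2, Kell=2. No two conflicting regions share a color.

3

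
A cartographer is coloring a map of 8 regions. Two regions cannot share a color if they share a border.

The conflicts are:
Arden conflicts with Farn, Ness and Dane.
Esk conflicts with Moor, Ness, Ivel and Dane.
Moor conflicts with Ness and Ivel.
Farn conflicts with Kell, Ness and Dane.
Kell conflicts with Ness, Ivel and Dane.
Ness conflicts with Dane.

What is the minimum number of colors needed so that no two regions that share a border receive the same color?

Farn, Kell, Ness, Dane are mutually in conflict, so at least 4 colors are needed.
A valid assignment using 4 colors: Arden=3, Esk=3, Moor=2, Farn=4, Kell=3, Ness=1, Ivel=1, Dane=2. Every pair that conflicts lands in different colors.

4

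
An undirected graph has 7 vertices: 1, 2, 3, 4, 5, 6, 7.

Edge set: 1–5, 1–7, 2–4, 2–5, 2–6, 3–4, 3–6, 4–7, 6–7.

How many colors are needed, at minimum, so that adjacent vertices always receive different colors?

3

The cycle 7-1-5-2-6-7 has odd length 5, so it cannot be 2-colored; at least 3 colors are needed.
3 colors suffice: color a → {4, 5, 6}; color b → {2, 3, 7}; color c → {1}. Each edge has distinct colors on its endpoints.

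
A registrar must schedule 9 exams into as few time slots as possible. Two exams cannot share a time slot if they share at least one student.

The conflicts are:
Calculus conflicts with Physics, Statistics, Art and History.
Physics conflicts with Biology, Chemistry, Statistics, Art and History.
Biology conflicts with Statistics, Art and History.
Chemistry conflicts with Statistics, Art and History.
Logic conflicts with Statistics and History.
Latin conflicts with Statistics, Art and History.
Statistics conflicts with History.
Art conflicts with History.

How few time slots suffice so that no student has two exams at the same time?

Physics, Chemistry, Art, History pairwise conflict, so at least 4 time slots are needed.
4 time slots suffice: time slot 1 → {History}; time slot 2 → {Statistics, Art}; time slot 3 → {Physics, Logic, Latin}; time slot 4 → {Calculus, Biology, Chemistry}. No two conflicting exams share a time slot.

4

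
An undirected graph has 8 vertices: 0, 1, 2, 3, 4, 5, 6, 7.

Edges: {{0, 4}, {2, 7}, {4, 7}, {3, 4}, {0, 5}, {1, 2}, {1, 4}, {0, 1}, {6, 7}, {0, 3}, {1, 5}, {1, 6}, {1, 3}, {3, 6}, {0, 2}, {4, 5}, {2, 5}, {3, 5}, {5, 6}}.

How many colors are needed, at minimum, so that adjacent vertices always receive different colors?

5

0, 1, 3, 4, 5 are pairwise adjacent (a clique of size 5), so at least 5 colors are needed.
One proper 5-coloring: 0=d, 1=b, 2=c, 3=e, 4=c, 5=a, 6=c, 7=a. Every edge joins two different colors.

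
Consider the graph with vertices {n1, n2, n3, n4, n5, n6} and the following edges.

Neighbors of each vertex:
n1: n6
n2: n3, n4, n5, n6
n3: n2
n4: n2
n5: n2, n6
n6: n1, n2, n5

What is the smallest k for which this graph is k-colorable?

3

n2, n5, n6 are mutually adjacent, so at least 3 colors are needed.
3 colors suffice: color 1 → {n1, n2}; color 2 → {n3, n4, n6}; color 3 → {n5}. No two adjacent vertices share a color.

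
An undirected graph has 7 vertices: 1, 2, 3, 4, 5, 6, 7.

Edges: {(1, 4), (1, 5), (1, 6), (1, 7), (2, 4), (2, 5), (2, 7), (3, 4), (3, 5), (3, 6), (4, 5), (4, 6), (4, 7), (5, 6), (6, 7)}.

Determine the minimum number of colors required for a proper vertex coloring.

4

1, 4, 6, 7 form a clique, so at least 4 colors are needed.
One proper 4-coloring: 1=yellow, 2=blue, 3=yellow, 4=red, 5=green, 6=blue, 7=green. Each edge has distinct colors on its endpoints.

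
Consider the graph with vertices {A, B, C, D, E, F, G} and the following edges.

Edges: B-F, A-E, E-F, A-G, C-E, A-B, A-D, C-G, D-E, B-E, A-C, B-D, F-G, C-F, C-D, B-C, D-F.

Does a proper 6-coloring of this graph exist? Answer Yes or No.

Yes

The chromatic number is 5. B, C, D, E, F form a clique, so at least 5 colors are needed.
5 colors suffice: color 1 → {C}; color 2 → {D, G}; color 3 → {B}; color 4 → {A, F}; color 5 → {E}.
Since 6 ≥ 5, a proper 6-coloring certainly exists.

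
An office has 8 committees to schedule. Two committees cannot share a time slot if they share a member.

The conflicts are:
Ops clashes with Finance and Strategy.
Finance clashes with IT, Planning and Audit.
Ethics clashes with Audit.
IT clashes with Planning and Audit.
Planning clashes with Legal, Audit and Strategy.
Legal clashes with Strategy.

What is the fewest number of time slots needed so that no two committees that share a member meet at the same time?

Finance, IT, Planning, Audit are mutually in conflict, so at least 4 time slots are needed.
4 time slots suffice: Ops=1, Finance=2, Ethics=1, IT=4, Planning=1, Legal=3, Audit=3, Strategy=2. Each listed conflict is separated.

4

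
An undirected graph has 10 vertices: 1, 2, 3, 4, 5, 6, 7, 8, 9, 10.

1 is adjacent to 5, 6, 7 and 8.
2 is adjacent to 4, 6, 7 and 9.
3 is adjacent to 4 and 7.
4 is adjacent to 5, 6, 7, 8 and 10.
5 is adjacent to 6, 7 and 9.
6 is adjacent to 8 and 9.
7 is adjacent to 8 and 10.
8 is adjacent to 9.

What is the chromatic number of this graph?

1, 5, 7 form a triangle, so at least 3 colors are needed.
3 colors suffice: color red → {6, 7}; color blue → {1, 4, 9}; color green → {2, 3, 5, 8, 10}. No two adjacent vertices share a color.

3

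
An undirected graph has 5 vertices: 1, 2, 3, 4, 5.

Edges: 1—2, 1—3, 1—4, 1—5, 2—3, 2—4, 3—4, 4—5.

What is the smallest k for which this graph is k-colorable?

4

1, 2, 3, 4 are pairwise adjacent (a clique of size 4), so at least 4 colors are needed.
One proper 4-coloring: 1=red, 2=green, 3=yellow, 4=blue, 5=green. Every edge joins two different colors.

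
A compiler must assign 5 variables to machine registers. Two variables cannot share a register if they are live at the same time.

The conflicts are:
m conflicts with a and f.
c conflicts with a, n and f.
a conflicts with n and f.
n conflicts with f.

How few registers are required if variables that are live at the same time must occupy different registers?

c, a, n, f pairwise conflict, so at least 4 registers are needed.
Using 4 registers: m=3, c=3, a=1, n=4, f=2. No two conflicting variables share a register.

4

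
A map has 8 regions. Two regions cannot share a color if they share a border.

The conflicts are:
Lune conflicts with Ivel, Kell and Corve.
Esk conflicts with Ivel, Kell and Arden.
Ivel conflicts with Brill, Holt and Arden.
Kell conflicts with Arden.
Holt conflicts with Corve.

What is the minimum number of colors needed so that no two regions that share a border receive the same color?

Esk, Kell, Arden pairwise conflict, so at least 3 colors are needed.
3 colors suffice: color 1 → {Ivel, Kell, Corve}; color 2 → {Lune, Esk, Brill, Holt}; color 3 → {Arden}. Every pair that conflicts lands in different colors.

3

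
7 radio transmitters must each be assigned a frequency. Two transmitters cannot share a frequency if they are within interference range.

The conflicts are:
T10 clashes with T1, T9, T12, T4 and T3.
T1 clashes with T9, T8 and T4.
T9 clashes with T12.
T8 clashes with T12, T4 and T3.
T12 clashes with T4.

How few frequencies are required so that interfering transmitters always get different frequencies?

3

T1, T8, T4 all conflict with each other, so at least 3 frequencies are needed.
3 frequencies suffice: T10=1, T1=3, T9=2, T8=1, T12=3, T4=2, T3=2. Every pair that conflicts lands in different frequencies.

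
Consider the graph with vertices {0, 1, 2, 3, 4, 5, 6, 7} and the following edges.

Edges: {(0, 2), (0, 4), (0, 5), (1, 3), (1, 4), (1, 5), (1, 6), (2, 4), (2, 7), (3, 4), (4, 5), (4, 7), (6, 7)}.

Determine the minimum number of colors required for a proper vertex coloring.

1, 3, 4 form a triangle, so at least 3 colors are needed.
3 colors suffice: color red → {4, 6}; color blue → {0, 1, 7}; color green → {2, 3, 5}. No two adjacent vertices share a color.

3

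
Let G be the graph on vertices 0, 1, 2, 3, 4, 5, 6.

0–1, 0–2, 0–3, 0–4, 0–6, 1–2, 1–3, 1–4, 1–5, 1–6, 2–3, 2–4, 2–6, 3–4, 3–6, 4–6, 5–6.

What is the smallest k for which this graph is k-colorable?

6

0, 1, 2, 3, 4, 6 are pairwise adjacent (a clique of size 6), so at least 6 colors are needed.
6 colors suffice: 0=yellow, 1=blue, 2=green, 3=purple, 4=orange, 5=green, 6=red. Each edge has distinct colors on its endpoints.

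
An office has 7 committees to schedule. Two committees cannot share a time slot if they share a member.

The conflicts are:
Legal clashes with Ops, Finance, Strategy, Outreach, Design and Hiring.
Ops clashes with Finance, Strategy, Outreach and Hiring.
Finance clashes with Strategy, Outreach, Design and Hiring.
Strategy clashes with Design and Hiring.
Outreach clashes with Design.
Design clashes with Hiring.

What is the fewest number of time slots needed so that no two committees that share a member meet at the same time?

5

Legal, Ops, Finance, Strategy, Hiring are mutually in conflict, so at least 5 time slots are needed.
5 time slots suffice: time slot 1 → {Finance}; time slot 2 → {Legal}; time slot 3 → {Ops, Design}; time slot 4 → {Outreach, Hiring}; time slot 5 → {Strategy}. Each listed conflict is separated.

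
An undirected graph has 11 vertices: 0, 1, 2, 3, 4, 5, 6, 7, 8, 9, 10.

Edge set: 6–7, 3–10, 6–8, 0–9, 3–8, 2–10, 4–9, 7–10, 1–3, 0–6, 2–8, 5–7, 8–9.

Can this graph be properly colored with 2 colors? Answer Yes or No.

No

The cycle 8-6-7-10-2-8 has odd length 5, so it cannot be 2-colored; at least 3 colors are needed.
So 2 colors are not enough.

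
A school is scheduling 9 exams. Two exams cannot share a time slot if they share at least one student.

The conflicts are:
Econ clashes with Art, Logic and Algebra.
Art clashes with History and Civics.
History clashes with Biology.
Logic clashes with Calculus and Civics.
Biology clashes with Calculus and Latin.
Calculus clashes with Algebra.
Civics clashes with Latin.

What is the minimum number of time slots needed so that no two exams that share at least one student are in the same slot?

The cycle Latin-Civics-Logic-Calculus-Biology-Latin has odd length 5, so it cannot be 2-colored; at least 3 time slots are needed.
3 time slots suffice: time slot 1 → {Econ, History, Calculus, Civics}; time slot 2 → {Art, Logic, Biology, Algebra}; time slot 3 → {Latin}. Every pair that conflicts lands in different time slots.

3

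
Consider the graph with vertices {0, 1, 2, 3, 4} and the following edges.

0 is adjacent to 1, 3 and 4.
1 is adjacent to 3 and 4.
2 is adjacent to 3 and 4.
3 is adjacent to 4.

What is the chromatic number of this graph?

4

0, 1, 3, 4 form a clique, so at least 4 colors are needed.
4 colors suffice: color red → {4}; color blue → {3}; color green → {0, 2}; color yellow → {1}. Every edge joins two different colors.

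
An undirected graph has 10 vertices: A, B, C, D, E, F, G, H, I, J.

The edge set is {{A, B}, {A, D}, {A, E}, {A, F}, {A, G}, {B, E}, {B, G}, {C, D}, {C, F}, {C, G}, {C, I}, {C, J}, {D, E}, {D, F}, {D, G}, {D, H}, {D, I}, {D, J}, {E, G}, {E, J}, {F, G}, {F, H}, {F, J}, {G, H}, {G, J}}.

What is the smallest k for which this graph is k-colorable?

C, D, F, G, J are pairwise adjacent (a clique of size 5), so at least 5 colors are needed.
5 colors suffice: color red → {B, D}; color blue → {G, I}; color green → {E, F}; color yellow → {A, H, J}; color purple → {C}. Each edge has distinct colors on its endpoints.

5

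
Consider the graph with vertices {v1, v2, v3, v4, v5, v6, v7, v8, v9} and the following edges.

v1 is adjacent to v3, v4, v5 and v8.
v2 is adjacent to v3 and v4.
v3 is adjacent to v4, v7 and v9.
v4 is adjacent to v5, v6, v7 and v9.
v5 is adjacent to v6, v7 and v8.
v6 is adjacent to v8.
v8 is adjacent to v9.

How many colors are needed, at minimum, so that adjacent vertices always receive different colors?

3

v1, v3, v4 form a triangle, so at least 3 colors are needed.
3 colors suffice: color 1 → {v4, v8}; color 2 → {v3, v5}; color 3 → {v1, v2, v6, v7, v9}. No two adjacent vertices share a color.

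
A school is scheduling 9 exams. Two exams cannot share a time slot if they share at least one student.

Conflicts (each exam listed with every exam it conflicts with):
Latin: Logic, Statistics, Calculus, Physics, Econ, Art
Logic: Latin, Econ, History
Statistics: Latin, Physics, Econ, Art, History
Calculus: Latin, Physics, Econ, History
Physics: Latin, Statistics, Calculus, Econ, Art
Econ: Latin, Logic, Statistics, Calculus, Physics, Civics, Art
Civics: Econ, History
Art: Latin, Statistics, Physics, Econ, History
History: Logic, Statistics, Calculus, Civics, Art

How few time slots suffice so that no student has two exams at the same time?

Latin, Statistics, Physics, Econ, Art all conflict with each other, so at least 5 time slots are needed.
A valid assignment using 5 time slots: Latin=2, Logic=3, Statistics=4, Calculus=3, Physics=5, Econ=1, Civics=2, Art=3, History=1. Every pair that conflicts lands in different time slots.

5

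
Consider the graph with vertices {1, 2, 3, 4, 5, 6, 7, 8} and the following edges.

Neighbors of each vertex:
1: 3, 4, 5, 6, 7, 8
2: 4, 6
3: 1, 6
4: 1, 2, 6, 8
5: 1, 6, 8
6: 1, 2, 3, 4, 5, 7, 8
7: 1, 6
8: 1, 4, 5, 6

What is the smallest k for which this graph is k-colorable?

4

1, 4, 6, 8 are mutually adjacent (a clique of size 4), so at least 4 colors are needed.
4 colors suffice: color red → {6}; color blue → {1, 2}; color green → {3, 4, 5, 7}; color yellow → {8}. No two adjacent vertices share a color.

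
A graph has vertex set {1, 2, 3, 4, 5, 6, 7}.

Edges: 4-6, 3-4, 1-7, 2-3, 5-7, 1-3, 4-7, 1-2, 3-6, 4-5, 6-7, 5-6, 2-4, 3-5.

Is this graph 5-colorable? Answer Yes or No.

The chromatic number is 4. 3, 4, 5, 6 form a clique, so at least 4 colors are needed.
4 colors suffice: color red → {3, 7}; color blue → {1, 4}; color green → {2, 6}; color yellow → {5}.
Since 5 ≥ 4, a proper 5-coloring certainly exists.

Yes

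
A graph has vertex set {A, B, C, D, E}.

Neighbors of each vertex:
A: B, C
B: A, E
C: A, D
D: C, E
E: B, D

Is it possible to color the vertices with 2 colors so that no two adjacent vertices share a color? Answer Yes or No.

No

The cycle B-A-C-D-E-B has odd length 5, so it cannot be 2-colored; at least 3 colors are needed.
So 2 colors are not enough.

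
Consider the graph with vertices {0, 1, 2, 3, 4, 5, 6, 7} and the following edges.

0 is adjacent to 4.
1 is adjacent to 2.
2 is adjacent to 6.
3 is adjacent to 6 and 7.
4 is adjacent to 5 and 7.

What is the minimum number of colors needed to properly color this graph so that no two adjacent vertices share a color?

2

3 and 6 are adjacent, so at least 2 colors are needed.
2 colors suffice: 0=b, 1=b, 2=a, 3=a, 4=a, 5=b, 6=b, 7=b. Each edge has distinct colors on its endpoints.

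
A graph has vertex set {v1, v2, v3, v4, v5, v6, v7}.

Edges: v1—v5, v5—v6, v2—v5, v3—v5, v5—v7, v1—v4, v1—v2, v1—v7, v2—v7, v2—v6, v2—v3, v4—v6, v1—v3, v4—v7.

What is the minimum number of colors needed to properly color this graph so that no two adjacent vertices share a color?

v1, v2, v3, v5 are pairwise adjacent (a clique of size 4), so at least 4 colors are needed.
4 colors suffice: v1=2, v2=1, v3=4, v4=1, v5=3, v6=2, v7=4. No two adjacent vertices share a color.

4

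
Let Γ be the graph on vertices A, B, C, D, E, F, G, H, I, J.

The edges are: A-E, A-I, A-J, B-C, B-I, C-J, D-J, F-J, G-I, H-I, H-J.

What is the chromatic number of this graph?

3

The cycle I-A-J-C-B-I has odd length 5, so it cannot be 2-colored; at least 3 colors are needed.
A valid assignment using 3 colors: A=2, B=3, C=2, D=2, E=1, F=2, G=2, H=2, I=1, J=1. Every edge joins two different colors.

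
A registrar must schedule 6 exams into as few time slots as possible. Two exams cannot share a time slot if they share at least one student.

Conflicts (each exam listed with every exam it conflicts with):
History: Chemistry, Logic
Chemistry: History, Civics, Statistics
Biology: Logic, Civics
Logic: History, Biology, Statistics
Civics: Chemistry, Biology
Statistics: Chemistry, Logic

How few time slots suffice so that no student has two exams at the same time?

The cycle Civics-Chemistry-History-Logic-Biology-Civics has odd length 5, so it cannot be 2-colored; at least 3 time slots are needed.
3 time slots suffice: time slot 1 → {Chemistry, Logic}; time slot 2 → {History, Civics, Statistics}; time slot 3 → {Biology}. Each listed conflict is separated.

3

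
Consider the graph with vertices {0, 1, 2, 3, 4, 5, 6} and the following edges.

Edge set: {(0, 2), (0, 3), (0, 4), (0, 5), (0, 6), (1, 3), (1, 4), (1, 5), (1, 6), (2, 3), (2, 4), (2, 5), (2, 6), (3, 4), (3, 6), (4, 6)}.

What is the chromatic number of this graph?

0, 2, 3, 4, 6 are pairwise adjacent (a clique of size 5), so at least 5 colors are needed.
5 colors suffice: 0=a, 1=a, 2=d, 3=c, 4=e, 5=b, 6=b. No two adjacent vertices share a color.

5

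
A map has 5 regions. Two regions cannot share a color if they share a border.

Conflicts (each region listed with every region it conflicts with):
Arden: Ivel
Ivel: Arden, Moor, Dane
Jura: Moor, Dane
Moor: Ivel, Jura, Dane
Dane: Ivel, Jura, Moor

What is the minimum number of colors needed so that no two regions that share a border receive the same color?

3

Jura, Moor, Dane all conflict with each other, so at least 3 colors are needed.
3 colors suffice: color 1 → {Ivel, Jura}; color 2 → {Arden, Dane}; color 3 → {Moor}. No two conflicting regions share a color.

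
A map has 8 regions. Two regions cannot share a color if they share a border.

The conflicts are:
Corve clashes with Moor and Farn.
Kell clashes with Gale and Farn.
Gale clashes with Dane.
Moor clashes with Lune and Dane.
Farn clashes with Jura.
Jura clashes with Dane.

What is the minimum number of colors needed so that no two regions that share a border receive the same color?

3

The cycle Jura-Farn-Corve-Moor-Dane-Jura has odd length 5, so it cannot be 2-colored; at least 3 colors are needed.
3 colors suffice: color 1 → {Gale, Moor, Farn}; color 2 → {Corve, Kell, Lune, Dane}; color 3 → {Jura}. No two conflicting regions share a color.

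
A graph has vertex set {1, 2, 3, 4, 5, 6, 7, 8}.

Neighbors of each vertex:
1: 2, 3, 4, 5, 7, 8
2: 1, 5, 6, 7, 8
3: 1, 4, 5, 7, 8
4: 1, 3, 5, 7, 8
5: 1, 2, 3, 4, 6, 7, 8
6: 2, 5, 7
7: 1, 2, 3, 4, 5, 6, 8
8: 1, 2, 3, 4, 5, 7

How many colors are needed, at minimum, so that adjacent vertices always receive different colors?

6

1, 3, 4, 5, 7, 8 are pairwise adjacent (a clique of size 6), so at least 6 colors are needed.
6 colors suffice: 1=yellow, 2=purple, 3=purple, 4=orange, 5=blue, 6=green, 7=red, 8=green. No two adjacent vertices share a color.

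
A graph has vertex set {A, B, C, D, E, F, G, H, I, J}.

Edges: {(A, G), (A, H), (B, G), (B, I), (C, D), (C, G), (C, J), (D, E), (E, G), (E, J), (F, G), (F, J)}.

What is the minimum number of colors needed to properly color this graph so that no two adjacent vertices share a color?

2

E and J are adjacent, so at least 2 colors are needed.
2 colors suffice: A=2, B=2, C=2, D=1, E=2, F=2, G=1, H=1, I=1, J=1. Each edge has distinct colors on its endpoints.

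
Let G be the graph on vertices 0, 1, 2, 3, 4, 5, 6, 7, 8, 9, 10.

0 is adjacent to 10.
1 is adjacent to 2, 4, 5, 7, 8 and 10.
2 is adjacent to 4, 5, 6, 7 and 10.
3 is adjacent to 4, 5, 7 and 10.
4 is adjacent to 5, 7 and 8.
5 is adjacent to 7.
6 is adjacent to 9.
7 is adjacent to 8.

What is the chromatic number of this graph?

5

1, 2, 4, 5, 7 form a clique, so at least 5 colors are needed.
5 colors suffice: color a → {0, 1, 3, 6}; color b → {2, 8, 9}; color c → {7, 10}; color d → {4}; color e → {5}. No two adjacent vertices share a color.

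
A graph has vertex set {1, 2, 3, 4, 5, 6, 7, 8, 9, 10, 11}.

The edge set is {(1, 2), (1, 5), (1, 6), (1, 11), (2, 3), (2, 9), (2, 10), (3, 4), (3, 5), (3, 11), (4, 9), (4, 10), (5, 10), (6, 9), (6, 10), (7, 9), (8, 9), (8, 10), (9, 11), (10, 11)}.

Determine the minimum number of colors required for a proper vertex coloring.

8 and 10 are adjacent, so at least 2 colors are needed.
One proper 2-coloring: 1=a, 2=b, 3=a, 4=b, 5=b, 6=b, 7=b, 8=b, 9=a, 10=a, 11=b. No two adjacent vertices share a color.

2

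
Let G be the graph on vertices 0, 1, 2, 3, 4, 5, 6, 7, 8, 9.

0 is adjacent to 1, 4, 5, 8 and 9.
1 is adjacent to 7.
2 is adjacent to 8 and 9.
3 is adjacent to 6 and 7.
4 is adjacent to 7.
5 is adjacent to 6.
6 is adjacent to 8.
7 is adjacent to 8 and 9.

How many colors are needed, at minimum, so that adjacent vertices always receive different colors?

0 and 1 are adjacent, so at least 2 colors are needed.
A valid assignment using 2 colors: 0=red, 1=blue, 2=red, 3=blue, 4=blue, 5=blue, 6=red, 7=red, 8=blue, 9=blue. Each edge has distinct colors on its endpoints.

2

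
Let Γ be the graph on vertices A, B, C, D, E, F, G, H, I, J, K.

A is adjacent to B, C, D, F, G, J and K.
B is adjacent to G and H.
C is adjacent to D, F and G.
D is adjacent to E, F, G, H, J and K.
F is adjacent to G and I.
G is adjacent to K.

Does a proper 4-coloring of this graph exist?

A, C, D, F, G are pairwise adjacent (a clique of size 5), so at least 5 colors are needed.
So 4 colors are not enough.

No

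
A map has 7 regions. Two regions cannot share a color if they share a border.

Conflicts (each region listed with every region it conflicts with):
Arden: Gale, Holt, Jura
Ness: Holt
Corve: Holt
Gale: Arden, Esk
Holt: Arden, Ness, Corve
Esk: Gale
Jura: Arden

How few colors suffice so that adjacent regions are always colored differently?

Gale and Esk conflict, so at least 2 colors are needed.
2 colors suffice: color 1 → {Arden, Ness, Corve, Esk}; color 2 → {Gale, Holt, Jura}. No two conflicting regions share a color.

2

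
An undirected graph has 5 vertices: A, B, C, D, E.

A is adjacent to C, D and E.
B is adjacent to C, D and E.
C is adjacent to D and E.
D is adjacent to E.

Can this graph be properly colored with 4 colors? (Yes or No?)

The chromatic number is 4. A, C, D, E form a clique, so at least 4 colors are needed.
One proper 4-coloring: A=4, B=4, C=3, D=2, E=1.
That is already a proper 4-coloring.

Yes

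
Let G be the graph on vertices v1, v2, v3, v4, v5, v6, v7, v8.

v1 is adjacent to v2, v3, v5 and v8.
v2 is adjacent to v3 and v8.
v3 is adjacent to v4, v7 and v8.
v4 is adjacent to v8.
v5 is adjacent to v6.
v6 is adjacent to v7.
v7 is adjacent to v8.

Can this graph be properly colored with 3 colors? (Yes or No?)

v1, v2, v3, v8 are mutually adjacent (a clique of size 4), so at least 4 colors are needed.
So 3 colors are not enough.

No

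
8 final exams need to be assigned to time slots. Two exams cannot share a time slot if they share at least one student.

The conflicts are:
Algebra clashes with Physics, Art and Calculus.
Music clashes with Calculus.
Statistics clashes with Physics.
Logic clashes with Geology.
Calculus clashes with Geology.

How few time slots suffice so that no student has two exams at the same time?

2

Calculus and Geology conflict, so at least 2 time slots are needed.
2 time slots suffice: time slot 1 → {Physics, Logic, Art, Calculus}; time slot 2 → {Algebra, Music, Statistics, Geology}. Every pair that conflicts lands in different time slots.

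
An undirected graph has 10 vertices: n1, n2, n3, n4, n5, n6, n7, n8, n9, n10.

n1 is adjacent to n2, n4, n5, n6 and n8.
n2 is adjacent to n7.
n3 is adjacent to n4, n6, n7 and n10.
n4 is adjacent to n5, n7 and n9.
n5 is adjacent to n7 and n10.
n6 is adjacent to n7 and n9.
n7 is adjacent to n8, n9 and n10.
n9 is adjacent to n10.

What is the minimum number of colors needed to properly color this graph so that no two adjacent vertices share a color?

3

n3, n6, n7 are mutually adjacent, so at least 3 colors are needed.
3 colors suffice: color red → {n1, n7}; color blue → {n2, n4, n6, n8, n10}; color green → {n3, n5, n9}. No two adjacent vertices share a color.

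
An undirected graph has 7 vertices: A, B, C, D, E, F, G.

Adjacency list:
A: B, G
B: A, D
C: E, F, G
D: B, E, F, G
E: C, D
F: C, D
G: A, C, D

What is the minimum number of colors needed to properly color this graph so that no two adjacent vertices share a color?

D and F are adjacent, so at least 2 colors are needed.
2 colors suffice: color red → {A, C, D}; color blue → {B, E, F, G}. Every edge joins two different colors.

2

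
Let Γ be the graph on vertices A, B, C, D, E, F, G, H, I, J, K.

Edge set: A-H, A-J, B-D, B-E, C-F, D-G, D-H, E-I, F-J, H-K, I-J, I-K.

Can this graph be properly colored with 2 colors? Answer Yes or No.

No

The cycle K-I-J-A-H-K has odd length 5, so it cannot be 2-colored; at least 3 colors are needed.
So 2 colors are not enough.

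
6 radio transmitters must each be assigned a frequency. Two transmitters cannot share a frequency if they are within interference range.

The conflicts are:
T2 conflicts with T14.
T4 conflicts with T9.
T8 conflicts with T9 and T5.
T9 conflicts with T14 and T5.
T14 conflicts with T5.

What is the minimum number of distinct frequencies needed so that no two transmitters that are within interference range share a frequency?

T9, T14, T5 are mutually in conflict, so at least 3 frequencies are needed.
3 frequencies suffice: T2=1, T4=2, T8=2, T9=1, T14=2, T5=3. Each listed conflict is separated.

3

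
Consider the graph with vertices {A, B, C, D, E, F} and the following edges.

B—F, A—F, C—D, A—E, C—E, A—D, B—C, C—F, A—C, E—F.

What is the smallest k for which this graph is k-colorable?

4

A, C, E, F are mutually adjacent (a clique of size 4), so at least 4 colors are needed.
A valid assignment using 4 colors: A=blue, B=blue, C=red, D=green, E=yellow, F=green. Each edge has distinct colors on its endpoints.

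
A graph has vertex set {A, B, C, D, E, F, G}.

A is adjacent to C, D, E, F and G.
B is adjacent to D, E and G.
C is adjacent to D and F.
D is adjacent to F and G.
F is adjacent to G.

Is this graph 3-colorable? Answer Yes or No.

A, D, F, G are pairwise adjacent (a clique of size 4), so at least 4 colors are needed.
So 3 colors are not enough.

No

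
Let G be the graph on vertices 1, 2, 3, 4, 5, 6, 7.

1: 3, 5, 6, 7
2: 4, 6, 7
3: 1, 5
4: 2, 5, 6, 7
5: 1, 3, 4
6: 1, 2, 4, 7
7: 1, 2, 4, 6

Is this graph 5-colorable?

The chromatic number is 4. 2, 4, 6, 7 are mutually adjacent (a clique of size 4), so at least 4 colors are needed.
4 colors suffice: color red → {5, 7}; color blue → {1, 4}; color green → {3, 6}; color yellow → {2}.
Since 5 ≥ 4, a proper 5-coloring certainly exists.

Yes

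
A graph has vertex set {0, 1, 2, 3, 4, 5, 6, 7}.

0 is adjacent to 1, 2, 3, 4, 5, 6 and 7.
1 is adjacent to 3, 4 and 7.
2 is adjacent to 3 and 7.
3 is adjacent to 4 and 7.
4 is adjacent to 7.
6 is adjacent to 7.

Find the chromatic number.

5

0, 1, 3, 4, 7 are mutually adjacent (a clique of size 5), so at least 5 colors are needed.
5 colors suffice: color red → {0}; color blue → {5, 7}; color green → {3, 6}; color yellow → {2, 4}; color purple → {1}. Each edge has distinct colors on its endpoints.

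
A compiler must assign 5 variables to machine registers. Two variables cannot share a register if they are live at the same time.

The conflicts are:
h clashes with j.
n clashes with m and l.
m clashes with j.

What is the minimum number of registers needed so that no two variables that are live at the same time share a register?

m and j conflict, so at least 2 registers are needed.
2 registers suffice: register 1 → {n, j}; register 2 → {h, m, l}. Each listed conflict is separated.

2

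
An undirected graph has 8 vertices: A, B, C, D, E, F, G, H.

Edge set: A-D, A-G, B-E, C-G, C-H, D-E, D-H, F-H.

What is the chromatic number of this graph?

The cycle C-H-D-A-G-C has odd length 5, so it cannot be 2-colored; at least 3 colors are needed.
3 colors suffice: color 1 → {B, C, D, F}; color 2 → {E, G, H}; color 3 → {A}. Each edge has distinct colors on its endpoints.

3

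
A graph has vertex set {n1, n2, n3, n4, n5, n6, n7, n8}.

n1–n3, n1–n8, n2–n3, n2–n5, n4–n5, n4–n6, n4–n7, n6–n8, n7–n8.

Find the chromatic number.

The cycle n2-n5-n4-n7-n8-n1-n3-n2 has odd length 7, so it cannot be 2-colored; at least 3 colors are needed.
3 colors suffice: n1=blue, n2=green, n3=red, n4=red, n5=blue, n6=blue, n7=blue, n8=red. Each edge has distinct colors on its endpoints.

3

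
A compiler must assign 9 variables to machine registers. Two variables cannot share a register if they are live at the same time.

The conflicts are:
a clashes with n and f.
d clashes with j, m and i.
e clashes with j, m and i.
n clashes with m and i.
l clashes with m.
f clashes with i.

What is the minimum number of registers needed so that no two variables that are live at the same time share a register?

2

n and m conflict, so at least 2 registers are needed.
Using 2 registers: a=1, d=2, e=2, n=2, l=2, j=1, m=1, f=2, i=1. Each listed conflict is separated.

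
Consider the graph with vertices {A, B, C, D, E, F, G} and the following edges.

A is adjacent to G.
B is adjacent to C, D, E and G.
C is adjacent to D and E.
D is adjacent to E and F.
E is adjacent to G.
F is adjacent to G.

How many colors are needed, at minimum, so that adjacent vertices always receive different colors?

B, C, D, E are pairwise adjacent (a clique of size 4), so at least 4 colors are needed.
4 colors suffice: A=2, B=2, C=4, D=1, E=3, F=2, G=1. No two adjacent vertices share a color.

4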